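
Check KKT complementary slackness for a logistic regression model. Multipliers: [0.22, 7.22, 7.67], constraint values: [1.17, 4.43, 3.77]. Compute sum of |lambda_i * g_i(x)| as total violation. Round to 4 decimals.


KKT complementary slackness check:
lambda_1 * g_1 = 0.22 * 1.17 = 0.2574
lambda_2 * g_2 = 7.22 * 4.43 = 31.9846
lambda_3 * g_3 = 7.67 * 3.77 = 28.9159
Total violation = 0.2574 + 31.9846 + 28.9159 = 61.1579


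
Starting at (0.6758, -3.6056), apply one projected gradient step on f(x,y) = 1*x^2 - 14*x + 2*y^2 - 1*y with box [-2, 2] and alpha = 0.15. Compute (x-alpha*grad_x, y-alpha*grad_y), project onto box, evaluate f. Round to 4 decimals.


Step 1: Compute gradient at (0.6758, -3.6056).
grad_x = 2*1*0.6758 - 14 = -12.6484
grad_y = 2*2*-3.6056 - 1 = -15.4224
Step 2: Gradient step.
x_raw = 0.6758 - 0.15*-12.6484 = 2.5731
y_raw = -3.6056 - 0.15*-15.4224 = -1.2922
Step 3: Project onto [-2, 2].
x_proj = clip(2.5731) = 2.0
y_proj = clip(-1.2922) = -1.2922
Step 4: Evaluate f.
f(2.0, -1.2922) = -19.368


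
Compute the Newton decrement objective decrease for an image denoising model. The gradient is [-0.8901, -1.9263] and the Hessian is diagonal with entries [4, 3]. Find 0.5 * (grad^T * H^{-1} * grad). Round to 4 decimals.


Step 1: H is diagonal, so H^(-1) * g = [-0.2225, -0.6421].
Step 2: g^T H^(-1) g = sum_i g_i^2 / H_ii
  = (-0.8901)^2/4 + (-1.9263)^2/3
  = 0.1981 + 1.2369 = 1.4349
Step 3: Objective decrease = 0.5 * g^T H^(-1) g = 0.7175


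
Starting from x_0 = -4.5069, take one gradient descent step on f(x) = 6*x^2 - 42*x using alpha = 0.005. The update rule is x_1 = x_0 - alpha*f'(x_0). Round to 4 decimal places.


We compute the gradient at x_0 and apply the update.
f'(x) = 12*x - 42
f'(-4.5069) = 12*-4.5069 - 42 = -96.0828
x_1 = -4.5069 - 0.005*-96.0828 = -4.0265


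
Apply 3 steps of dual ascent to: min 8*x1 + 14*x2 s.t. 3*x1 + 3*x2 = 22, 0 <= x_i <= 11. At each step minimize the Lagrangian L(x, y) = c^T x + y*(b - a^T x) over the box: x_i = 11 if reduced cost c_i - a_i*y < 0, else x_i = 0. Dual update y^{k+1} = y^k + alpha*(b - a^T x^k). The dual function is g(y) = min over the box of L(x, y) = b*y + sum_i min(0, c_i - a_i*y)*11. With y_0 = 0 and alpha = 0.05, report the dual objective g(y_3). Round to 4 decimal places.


Dual ascent for LP: min 8*x1 + 14*x2, 3*x1 + 3*x2 = 22, 0 <= x_i <= 11
Step 1: y^k = 0.0, reduced costs: (8.0, 14.0)
  x^k = (0.0, 0.0), subgradient = b - a^T x = 22.0
  y^{k+1} = 0.0 + 0.05*22.0 = 1.1
Step 2: y^k = 1.1, reduced costs: (4.7, 10.7)
  x^k = (0.0, 0.0), subgradient = b - a^T x = 22.0
  y^{k+1} = 1.1 + 0.05*22.0 = 2.2
Step 3: y^k = 2.2, reduced costs: (1.4, 7.4)
  x^k = (0.0, 0.0), subgradient = b - a^T x = 22.0
  y^{k+1} = 2.2 + 0.05*22.0 = 3.3
Dual objective at y_3 = 3.3: reduced costs (-1.9, 4.1), box minimizer x = (11.0, 0.0)
g(y_3) = b*y + (c1 - a1*y)*x1 + (c2 - a2*y)*x2 = 22*3.3 + (-1.9)*11.0 + 4.1*0.0 = 72.6 - 20.9 + 0.0 = 51.7


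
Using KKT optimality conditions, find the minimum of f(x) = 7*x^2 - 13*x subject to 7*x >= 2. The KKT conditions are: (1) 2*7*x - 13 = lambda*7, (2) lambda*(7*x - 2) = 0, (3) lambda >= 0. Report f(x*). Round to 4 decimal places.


Step 1: Try lambda = 0 (constraint inactive).
Stationarity: 2*7*x - 13 = 0
x* = 13/(2*7) = 13/14 = 0.9286 (rounded; the exact value 13/14 is used below)
Check constraint: 7*0.9286 = 6.5002 >= 2 -- satisfied.
Step 2: Compute optimal value.
f(x*) = 7*(13/14)^2 - 13*(13/14) = -6.0357


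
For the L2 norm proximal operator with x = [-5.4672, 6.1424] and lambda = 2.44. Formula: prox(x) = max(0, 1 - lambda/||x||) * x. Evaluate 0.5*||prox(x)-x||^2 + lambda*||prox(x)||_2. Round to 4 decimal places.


Step 1: Compute ||x||.
||x|| = 8.2231
Step 2: Compute scaling factor.
scale = max(0, 1 - 2.44/8.2231) = 0.7033
Step 3: prox(x) = [-3.8449, 4.3198]
||prox(x)|| = 5.7831
Step 4: Proximal objective.
0.5*||prox-x||^2 = 2.9768
lambda*||prox|| = 14.1108
Total = 17.0876


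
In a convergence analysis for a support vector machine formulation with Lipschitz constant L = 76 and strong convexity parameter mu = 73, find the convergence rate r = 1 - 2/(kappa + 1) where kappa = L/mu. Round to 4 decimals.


Step 1: Compute the condition number.
kappa = L/mu = 76/73 = 1.0411
Step 2: Compute the convergence rate.
r = 1 - 2/(kappa + 1) = 1 - 2*mu/(L + mu) = (L - mu)/(L + mu) = 3/149 = 0.0201


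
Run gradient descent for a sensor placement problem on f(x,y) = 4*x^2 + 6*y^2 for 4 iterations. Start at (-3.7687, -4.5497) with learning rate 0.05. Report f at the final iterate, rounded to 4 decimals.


Gradient descent on f(x,y) = 4*x^2 + 6*y^2.
Starting point: (-3.7687, -4.5497), alpha = 0.05
Step 1: grad_x = 2*4*-3.7687 = -30.1496, grad_y = 2*6*-4.5497 = -54.5964
  x_1 = -3.7687 - 0.05*-30.1496 = -2.2612
  y_1 = -4.5497 - 0.05*-54.5964 = -1.8199
Step 2: grad_x = 2*4*-2.2612 = -18.0898, grad_y = 2*6*-1.8199 = -21.8386
  x_2 = -2.2612 - 0.05*-18.0898 = -1.3567
  y_2 = -1.8199 - 0.05*-21.8386 = -0.728
Step 3: grad_x = 2*4*-1.3567 = -10.8539, grad_y = 2*6*-0.728 = -8.7354
  x_3 = -1.3567 - 0.05*-10.8539 = -0.814
  y_3 = -0.728 - 0.05*-8.7354 = -0.2912
Step 4: grad_x = 2*4*-0.814 = -6.5123, grad_y = 2*6*-0.2912 = -3.4942
  x_4 = -0.814 - 0.05*-6.5123 = -0.4884
  y_4 = -0.2912 - 0.05*-3.4942 = -0.1165
f(-0.4884, -0.1165) = 4*(-0.4884)^2 + 6*(-0.1165)^2 = 1.0356


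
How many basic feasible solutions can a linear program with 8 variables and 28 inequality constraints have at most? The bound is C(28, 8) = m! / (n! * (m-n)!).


Each vertex corresponds to some choice of n active constraints out of m, so the number of vertices is at most C(m, n) = m! / (n!(m-n)!).
m = 28, n = 8
Numerator: 28 * 27 * 26 * 25 * 24 * 23 * 22 * 21
Denominator: 8! = 40320
C(28, 8) = 3108105


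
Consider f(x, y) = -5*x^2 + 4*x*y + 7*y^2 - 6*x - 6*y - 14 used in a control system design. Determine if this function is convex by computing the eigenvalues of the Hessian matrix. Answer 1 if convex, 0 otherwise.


The Hessian of f(x,y) = -5*x^2 + 4*x*y + 7*y^2 - 6*x - 6*y - 14 is:
H = [[-10, 4], [4, 14]]
Trace = -10 + 14 = 4
Determinant = -10*14 - (4)^2 = -156
Discriminant = (4)^2 - 4*-156 = 640.0
Eigenvalues: lambda_1 = -10.6491, lambda_2 = 14.6491
The function is not convex.

0


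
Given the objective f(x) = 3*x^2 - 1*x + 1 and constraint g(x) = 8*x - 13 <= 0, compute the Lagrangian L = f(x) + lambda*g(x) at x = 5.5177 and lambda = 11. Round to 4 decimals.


Step 1: Evaluate f(x).
f(5.5177) = 3*5.5177^2 - 1*5.5177 + 1 = 86.8173
Step 2: Evaluate g(x).
g(5.5177) = 8*5.5177 - 13 = 31.1416
Step 3: Compute Lagrangian.
L = 86.8173 + 11*31.1416 = 429.3749


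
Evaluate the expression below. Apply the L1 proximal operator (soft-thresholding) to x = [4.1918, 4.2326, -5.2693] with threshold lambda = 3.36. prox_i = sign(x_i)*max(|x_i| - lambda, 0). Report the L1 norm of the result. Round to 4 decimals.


Soft-thresholding with lambda = 3.36:
prox(4.1918) = sign(4.1918)*max(|4.1918| - 3.36, 0) = 0.8318
prox(4.2326) = sign(4.2326)*max(|4.2326| - 3.36, 0) = 0.8726
prox(-5.2693) = sign(-5.2693)*max(|-5.2693| - 3.36, 0) = -1.9093
prox(x) = [0.8318, 0.8726, -1.9093]
||prox(x)||_1 = 0.8318 + 0.8726 + 1.9093 = 3.6137


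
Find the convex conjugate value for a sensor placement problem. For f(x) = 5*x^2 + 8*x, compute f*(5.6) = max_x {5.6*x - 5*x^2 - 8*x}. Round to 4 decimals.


f*(y) = sup_x {y*x - a*x^2 - b*x} = sup_x {(y-b)*x - a*x^2}
FOC: (y - b) - 2a*x = 0 => x* = (y - b)/(2a)
x* = (5.6 - 8)/(2*5) = -0.24
f*(5.6) = (y-b)^2/(4a) = (5.6 - 8)^2/(4*5)
= 5.76/20 = 0.288


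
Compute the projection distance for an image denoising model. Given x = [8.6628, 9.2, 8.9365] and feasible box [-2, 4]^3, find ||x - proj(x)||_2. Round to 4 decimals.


Project each component onto [-2, 4].
clip(8.6628) = 4.0, clip(9.2) = 4.0, clip(8.9365) = 4.0
Projection = [4.0, 4.0, 4.0]
Squared diffs: [21.7417, 27.04, 24.369]
Distance = sqrt(73.1507) = 8.5528


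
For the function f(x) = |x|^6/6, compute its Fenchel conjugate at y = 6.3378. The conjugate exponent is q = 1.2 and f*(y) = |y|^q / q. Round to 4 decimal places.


The conjugate exponent q satisfies 1/p + 1/q = 1.
p = 6, so q = 6/(6 - 1) = 1.2
|y|^q = 6.3378^1.2 = 9.1691
f*(6.3378) = 9.1691 / 1.2 = 7.6409


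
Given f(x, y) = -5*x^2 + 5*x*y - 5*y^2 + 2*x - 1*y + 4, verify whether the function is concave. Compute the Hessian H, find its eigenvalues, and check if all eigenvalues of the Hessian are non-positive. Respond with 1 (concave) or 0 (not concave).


The Hessian of f(x,y) = -5*x^2 + 5*x*y - 5*y^2 + 2*x - 1*y + 4 is:
H = [[-10, 5], [5, -10]]
Trace = -10 - 10 = -20
Determinant = -10*-10 - (5)^2 = 75
Discriminant = (-20)^2 - 4*75 = 100.0
Eigenvalues: lambda_1 = -15.0, lambda_2 = -5.0
The function is concave.

1


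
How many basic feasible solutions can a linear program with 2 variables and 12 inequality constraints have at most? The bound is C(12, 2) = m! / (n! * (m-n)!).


Each vertex corresponds to some choice of n active constraints out of m, so the number of vertices is at most C(m, n) = m! / (n!(m-n)!).
m = 12, n = 2
Numerator: 12 * 11
Denominator: 2! = 2
C(12, 2) = 66


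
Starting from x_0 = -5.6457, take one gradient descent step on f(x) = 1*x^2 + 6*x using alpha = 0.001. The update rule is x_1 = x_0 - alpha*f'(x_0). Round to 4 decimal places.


We compute the gradient at x_0 and apply the update.
f'(x) = 2*x + 6
f'(-5.6457) = 2*-5.6457 + 6 = -5.2914
x_1 = -5.6457 - 0.001*-5.2914 = -5.6404


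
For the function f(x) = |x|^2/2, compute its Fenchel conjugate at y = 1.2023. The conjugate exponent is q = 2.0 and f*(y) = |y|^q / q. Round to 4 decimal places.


The conjugate exponent q satisfies 1/p + 1/q = 1.
p = 2, so q = 2/(2 - 1) = 2.0
|y|^q = 1.2023^2.0 = 1.4455
f*(1.2023) = 1.4455 / 2.0 = 0.7228


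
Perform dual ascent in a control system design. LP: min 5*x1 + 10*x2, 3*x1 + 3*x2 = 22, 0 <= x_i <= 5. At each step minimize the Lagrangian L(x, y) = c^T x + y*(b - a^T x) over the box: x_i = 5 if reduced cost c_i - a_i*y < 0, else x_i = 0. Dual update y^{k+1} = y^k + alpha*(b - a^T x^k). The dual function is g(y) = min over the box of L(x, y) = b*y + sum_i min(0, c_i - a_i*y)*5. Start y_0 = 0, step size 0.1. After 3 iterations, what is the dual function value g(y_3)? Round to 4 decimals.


Dual ascent for LP: min 5*x1 + 10*x2, 3*x1 + 3*x2 = 22, 0 <= x_i <= 5
Step 1: y^k = 0.0, reduced costs: (5.0, 10.0)
  x^k = (0.0, 0.0), subgradient = b - a^T x = 22.0
  y^{k+1} = 0.0 + 0.1*22.0 = 2.2
Step 2: y^k = 2.2, reduced costs: (-1.6, 3.4)
  x^k = (5.0, 0.0), subgradient = b - a^T x = 7.0
  y^{k+1} = 2.2 + 0.1*7.0 = 2.9
Step 3: y^k = 2.9, reduced costs: (-3.7, 1.3)
  x^k = (5.0, 0.0), subgradient = b - a^T x = 7.0
  y^{k+1} = 2.9 + 0.1*7.0 = 3.6
Dual objective at y_3 = 3.6: reduced costs (-5.8, -0.8), box minimizer x = (5.0, 5.0)
g(y_3) = b*y + (c1 - a1*y)*x1 + (c2 - a2*y)*x2 = 22*3.6 + (-5.8)*5.0 + (-0.8)*5.0 = 79.2 - 29.0 - 4.0 = 46.2


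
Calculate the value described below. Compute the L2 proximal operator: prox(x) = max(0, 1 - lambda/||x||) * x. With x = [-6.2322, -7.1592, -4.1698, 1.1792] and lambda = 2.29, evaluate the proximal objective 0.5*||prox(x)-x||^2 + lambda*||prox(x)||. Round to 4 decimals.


Step 1: Compute ||x||.
||x|| = 10.4342
Step 2: Compute scaling factor.
scale = max(0, 1 - 2.29/10.4342) = 0.7805
Step 3: prox(x) = [-4.8644, -5.588, -3.2547, 0.9204]
||prox(x)|| = 8.1442
Step 4: Proximal objective.
0.5*||prox-x||^2 = 2.6221
lambda*||prox|| = 18.6502
Total = 21.2722


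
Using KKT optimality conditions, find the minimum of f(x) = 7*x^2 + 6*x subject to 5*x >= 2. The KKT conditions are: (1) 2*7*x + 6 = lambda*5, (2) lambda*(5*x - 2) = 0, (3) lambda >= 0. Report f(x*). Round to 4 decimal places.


Step 1: Try lambda = 0 (constraint inactive).
x_unc = -6/(2*7) = -0.4286
Check: 5*-0.4286 = -2.143 < 2 -- violated!
Step 2: Constraint must be active: 5*x = 2
x* = 2/5 = 0.4
lambda = (2*7*0.4 + 6)/5 = 2.32
Step 3: Compute optimal value.
f(x*) = 7*0.4^2 + 6*0.4 = 3.52


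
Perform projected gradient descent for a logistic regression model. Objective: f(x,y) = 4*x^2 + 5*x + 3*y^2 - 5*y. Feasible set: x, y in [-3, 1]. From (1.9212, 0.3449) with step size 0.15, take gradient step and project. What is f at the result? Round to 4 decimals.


Step 1: Compute gradient at (1.9212, 0.3449).
grad_x = 2*4*1.9212 + 5 = 20.3696
grad_y = 2*3*0.3449 - 5 = -2.9306
Step 2: Gradient step.
x_raw = 1.9212 - 0.15*20.3696 = -1.1342
y_raw = 0.3449 - 0.15*-2.9306 = 0.7845
Step 3: Project onto [-3, 1].
x_proj = clip(-1.1342) = -1.1342
y_proj = clip(0.7845) = 0.7845
Step 4: Evaluate f.
f(-1.1342, 0.7845) = -2.6014


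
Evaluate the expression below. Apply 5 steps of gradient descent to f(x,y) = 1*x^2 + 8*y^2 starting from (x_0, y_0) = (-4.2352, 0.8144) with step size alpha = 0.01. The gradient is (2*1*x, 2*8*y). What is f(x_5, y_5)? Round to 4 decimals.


Gradient descent on f(x,y) = 1*x^2 + 8*y^2.
Starting point: (-4.2352, 0.8144), alpha = 0.01
Step 1: grad_x = 2*1*-4.2352 = -8.4704, grad_y = 2*8*0.8144 = 13.0304
  x_1 = -4.2352 - 0.01*-8.4704 = -4.1505
  y_1 = 0.8144 - 0.01*13.0304 = 0.6841
Step 2: grad_x = 2*1*-4.1505 = -8.301, grad_y = 2*8*0.6841 = 10.9455
  x_2 = -4.1505 - 0.01*-8.301 = -4.0675
  y_2 = 0.6841 - 0.01*10.9455 = 0.5746
Step 3: grad_x = 2*1*-4.0675 = -8.135, grad_y = 2*8*0.5746 = 9.1943
  x_3 = -4.0675 - 0.01*-8.135 = -3.9861
  y_3 = 0.5746 - 0.01*9.1943 = 0.4827
Step 4: grad_x = 2*1*-3.9861 = -7.9723, grad_y = 2*8*0.4827 = 7.7232
  x_4 = -3.9861 - 0.01*-7.9723 = -3.9064
  y_4 = 0.4827 - 0.01*7.7232 = 0.4055
Step 5: grad_x = 2*1*-3.9064 = -7.8128, grad_y = 2*8*0.4055 = 6.4875
  x_5 = -3.9064 - 0.01*-7.8128 = -3.8283
  y_5 = 0.4055 - 0.01*6.4875 = 0.3406
f(-3.8283, 0.3406) = 1*(-3.8283)^2 + 8*0.3406^2 = 15.5838


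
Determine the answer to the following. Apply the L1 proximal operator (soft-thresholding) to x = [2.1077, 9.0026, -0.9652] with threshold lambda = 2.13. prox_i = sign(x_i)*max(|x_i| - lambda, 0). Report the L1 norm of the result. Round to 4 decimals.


Soft-thresholding with lambda = 2.13:
prox(2.1077) = sign(2.1077)*max(|2.1077| - 2.13, 0) = 0.0
prox(9.0026) = sign(9.0026)*max(|9.0026| - 2.13, 0) = 6.8726
prox(-0.9652) = sign(-0.9652)*max(|-0.9652| - 2.13, 0) = 0.0
prox(x) = [0.0, 6.8726, 0.0]
||prox(x)||_1 = 0.0 + 6.8726 + 0.0 = 6.8726


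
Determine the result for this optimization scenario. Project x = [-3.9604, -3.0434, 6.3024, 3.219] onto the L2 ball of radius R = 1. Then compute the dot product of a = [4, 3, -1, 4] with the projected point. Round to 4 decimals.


Step 1: Compute ||x|| (intermediates to 6 decimals).
||x|| = sqrt((-3.9604)^2 + (-3.0434)^2 + 6.3024^2 + 3.219^2) = 8.661943
Step 2: Project.
Since ||x|| > R, scale = R/||x|| = 1/8.661943 = 0.115448, proj(x) = scale * x
proj(x) = [-0.45722, -0.351354, 0.727599, 0.371627]
Step 3: Dot product.
a^T * proj(x) = 4*(-0.45722) + 3*(-0.351354) - 1*0.727599 + 4*0.371627 = -2.124


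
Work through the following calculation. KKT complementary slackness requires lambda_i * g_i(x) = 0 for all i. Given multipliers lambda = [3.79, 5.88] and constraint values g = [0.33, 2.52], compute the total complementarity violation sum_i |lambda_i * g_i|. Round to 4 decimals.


KKT complementary slackness check:
lambda_1 * g_1 = 3.79 * 0.33 = 1.2507
lambda_2 * g_2 = 5.88 * 2.52 = 14.8176
Total violation = 1.2507 + 14.8176 = 16.0683


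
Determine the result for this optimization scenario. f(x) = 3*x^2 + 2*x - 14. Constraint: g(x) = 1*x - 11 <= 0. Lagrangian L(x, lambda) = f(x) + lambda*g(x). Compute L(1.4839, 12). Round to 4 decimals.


Step 1: Evaluate f(x).
f(1.4839) = 3*1.4839^2 + 2*1.4839 - 14 = -4.4263
Step 2: Evaluate g(x).
g(1.4839) = 1*1.4839 - 11 = -9.5161
Step 3: Compute Lagrangian.
L = -4.4263 + 12*-9.5161 = -118.6195


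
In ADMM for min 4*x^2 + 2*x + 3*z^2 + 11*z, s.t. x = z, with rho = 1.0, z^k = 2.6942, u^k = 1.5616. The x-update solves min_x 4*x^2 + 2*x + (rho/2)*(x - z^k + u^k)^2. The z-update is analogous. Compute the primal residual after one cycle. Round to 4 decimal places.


ADMM iteration with rho = 1.0, z^k = 2.6942, u^k = 1.5616
Step 1: x-update.
Minimize 4*x^2 + 2*x + (1.0/2)*(x - 2.6942 + 1.5616)^2
FOC: (2*4 + 1.0)*x = -2 + 1.0*(2.6942 - 1.5616)
x^{k+1} = -0.0964
Step 2: z-update.
Minimize 3*z^2 + 11*z + (1.0/2)*(-0.0964 - z + 1.5616)^2
FOC: (2*3 + 1.0)*z = -11 + 1.0*(-0.0964 + 1.5616)
z^{k+1} = -1.3621
Step 3: u-update.
u^{k+1} = 1.5616 - 0.0964 + 1.3621 = 2.8273
Step 4: Primal residual = |-0.0964 + 1.3621| = 1.2657


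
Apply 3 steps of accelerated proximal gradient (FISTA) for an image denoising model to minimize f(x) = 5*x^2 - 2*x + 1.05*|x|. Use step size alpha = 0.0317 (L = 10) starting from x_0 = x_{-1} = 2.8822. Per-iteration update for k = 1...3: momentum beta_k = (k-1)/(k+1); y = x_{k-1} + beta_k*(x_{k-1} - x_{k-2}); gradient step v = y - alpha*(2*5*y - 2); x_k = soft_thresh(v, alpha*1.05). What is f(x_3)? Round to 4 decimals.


FISTA on f(x) = 5*x^2 - 2*x + 1.05*|x|
L = 10, alpha = 0.0317
Iteration 1: beta = 0.0, y = 2.8822 + 0.0*(2.8822 - 2.8822) = 2.8822
  grad(y) = 26.822, v = y - alpha*grad = 2.0319
  prox(v) = soft_thresh(2.0319, 0.0333) = 1.9987
Iteration 2: beta = 0.3333, y = 1.9987 + 0.3333*(1.9987 - 2.8822) = 1.7041
  grad(y) = 15.0414, v = y - alpha*grad = 1.2273
  prox(v) = soft_thresh(1.2273, 0.0333) = 1.194
Iteration 3: beta = 0.5, y = 1.194 + 0.5*(1.194 - 1.9987) = 0.7917
  grad(y) = 5.9174, v = y - alpha*grad = 0.6042
  prox(v) = soft_thresh(0.6042, 0.0333) = 0.5709
f(x_3) = 5*0.5709^2 - 2*0.5709 + 1.05*|0.5709| = 1.0871


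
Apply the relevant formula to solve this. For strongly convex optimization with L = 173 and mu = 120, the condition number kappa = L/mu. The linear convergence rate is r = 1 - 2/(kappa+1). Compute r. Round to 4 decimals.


Step 1: Compute the condition number.
kappa = L/mu = 173/120 = 1.4417
Step 2: Compute the convergence rate.
r = 1 - 2/(kappa + 1) = 1 - 2*mu/(L + mu) = (L - mu)/(L + mu) = 53/293 = 0.1809


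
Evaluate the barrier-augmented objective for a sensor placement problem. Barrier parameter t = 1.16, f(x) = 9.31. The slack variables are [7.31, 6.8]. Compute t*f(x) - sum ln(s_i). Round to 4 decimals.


Step 1: Compute log-barrier.
ln values: [1.9892, 1.9169]
phi = -(1.9892 + 1.9169) = -3.9062
Step 2: Compute augmented objective.
t*f(x) = 1.16*9.31 = 10.7996
Total = 10.7996 - 3.9062 = 6.8934


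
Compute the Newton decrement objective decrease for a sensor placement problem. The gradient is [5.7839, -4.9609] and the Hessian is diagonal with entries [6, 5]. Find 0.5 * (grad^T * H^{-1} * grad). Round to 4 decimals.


Step 1: H is diagonal, so H^(-1) * g = [0.964, -0.9922].
Step 2: g^T H^(-1) g = sum_i g_i^2 / H_ii
  = (5.7839)^2/6 + (-4.9609)^2/5
  = 5.5756 + 4.9221 = 10.4977
Step 3: Objective decrease = 0.5 * g^T H^(-1) g = 5.2488


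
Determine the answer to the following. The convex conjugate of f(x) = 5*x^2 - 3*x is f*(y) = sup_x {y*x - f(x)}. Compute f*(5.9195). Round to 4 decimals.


f*(y) = sup_x {y*x - a*x^2 - b*x} = sup_x {(y-b)*x - a*x^2}
FOC: (y - b) - 2a*x = 0 => x* = (y - b)/(2a)
x* = (5.9195 + 3)/(2*5) = 0.892
f*(5.9195) = (y-b)^2/(4a) = (5.9195 + 3)^2/(4*5)
= 79.5575/20 = 3.9779


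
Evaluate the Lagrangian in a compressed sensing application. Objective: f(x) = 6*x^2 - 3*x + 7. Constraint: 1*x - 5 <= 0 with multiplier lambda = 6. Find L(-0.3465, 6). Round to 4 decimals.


Step 1: Evaluate f(x).
f(-0.3465) = 6*(-0.3465)^2 - 3*(-0.3465) + 7 = 8.7599
Step 2: Evaluate g(x).
g(-0.3465) = 1*-0.3465 - 5 = -5.3465
Step 3: Compute Lagrangian.
L = 8.7599 + 6*-5.3465 = -23.3191


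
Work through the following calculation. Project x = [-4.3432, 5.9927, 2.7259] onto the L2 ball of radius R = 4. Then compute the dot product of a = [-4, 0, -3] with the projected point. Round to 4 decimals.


Step 1: Compute ||x|| (intermediates to 6 decimals).
||x|| = sqrt((-4.3432)^2 + 5.9927^2 + 2.7259^2) = 7.887102
Step 2: Project.
Since ||x|| > R, scale = R/||x|| = 4/7.887102 = 0.507157, proj(x) = scale * x
proj(x) = [-2.202684, 3.03924, 1.382459]
Step 3: Dot product.
a^T * proj(x) = -4*(-2.202684) + 0*3.03924 - 3*1.382459 = 4.6634


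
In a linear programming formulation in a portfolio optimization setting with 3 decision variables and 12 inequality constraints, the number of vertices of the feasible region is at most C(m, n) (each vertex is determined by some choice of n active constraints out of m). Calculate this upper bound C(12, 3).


Each vertex corresponds to some choice of n active constraints out of m, so the number of vertices is at most C(m, n) = m! / (n!(m-n)!).
m = 12, n = 3
Numerator: 12 * 11 * 10
Denominator: 3! = 6
C(12, 3) = 220


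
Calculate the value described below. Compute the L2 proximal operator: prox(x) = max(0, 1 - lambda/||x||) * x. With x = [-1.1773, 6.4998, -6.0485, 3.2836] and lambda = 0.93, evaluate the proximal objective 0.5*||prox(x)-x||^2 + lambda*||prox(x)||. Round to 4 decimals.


Step 1: Compute ||x||.
||x|| = 9.5394
Step 2: Compute scaling factor.
scale = max(0, 1 - 0.93/9.5394) = 0.9025
Step 3: prox(x) = [-1.0625, 5.8661, -5.4588, 2.9635]
||prox(x)|| = 8.6094
Step 4: Proximal objective.
0.5*||prox-x||^2 = 0.4325
lambda*||prox|| = 8.0067
Total = 8.4392


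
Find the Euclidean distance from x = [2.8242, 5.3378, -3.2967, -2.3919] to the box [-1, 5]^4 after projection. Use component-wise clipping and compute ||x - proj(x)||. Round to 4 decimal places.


Project each component onto [-1, 5].
clip(2.8242) = 2.8242, clip(5.3378) = 5.0, clip(-3.2967) = -1.0, clip(-2.3919) = -1.0
Projection = [2.8242, 5.0, -1.0, -1.0]
Squared diffs: [0.0, 0.1141, 5.2748, 1.9374]
Distance = sqrt(7.3263) = 2.7067


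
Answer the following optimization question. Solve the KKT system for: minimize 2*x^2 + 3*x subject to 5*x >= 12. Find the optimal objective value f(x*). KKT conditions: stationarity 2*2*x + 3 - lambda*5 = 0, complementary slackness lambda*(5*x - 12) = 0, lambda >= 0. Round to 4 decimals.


Step 1: Try lambda = 0 (constraint inactive).
x_unc = -3/(2*2) = -0.75
Check: 5*-0.75 = -3.75 < 12 -- violated!
Step 2: Constraint must be active: 5*x = 12
x* = 12/5 = 2.4
lambda = (2*2*2.4 + 3)/5 = 2.52
Step 3: Compute optimal value.
f(x*) = 2*2.4^2 + 3*2.4 = 18.72


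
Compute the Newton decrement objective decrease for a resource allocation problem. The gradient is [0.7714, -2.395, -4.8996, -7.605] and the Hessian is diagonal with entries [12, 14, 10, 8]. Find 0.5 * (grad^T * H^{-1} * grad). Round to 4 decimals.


Step 1: H is diagonal, so H^(-1) * g = [0.0643, -0.1711, -0.49, -0.9506].
Step 2: g^T H^(-1) g = sum_i g_i^2 / H_ii
  = (0.7714)^2/12 + (-2.395)^2/14 + (-4.8996)^2/10 + (-7.605)^2/8
  = 0.0496 + 0.4097 + 2.4006 + 7.2295 = 10.0894
Step 3: Objective decrease = 0.5 * g^T H^(-1) g = 5.0447


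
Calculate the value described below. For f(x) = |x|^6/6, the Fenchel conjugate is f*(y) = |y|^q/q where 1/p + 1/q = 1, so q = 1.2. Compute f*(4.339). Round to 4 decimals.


The conjugate exponent q satisfies 1/p + 1/q = 1.
p = 6, so q = 6/(6 - 1) = 1.2
|y|^q = 4.339^1.2 = 5.8193
f*(4.339) = 5.8193 / 1.2 = 4.8494


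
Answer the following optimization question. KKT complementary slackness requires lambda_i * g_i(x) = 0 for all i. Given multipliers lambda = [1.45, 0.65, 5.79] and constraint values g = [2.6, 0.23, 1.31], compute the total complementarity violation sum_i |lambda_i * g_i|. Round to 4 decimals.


KKT complementary slackness check:
lambda_1 * g_1 = 1.45 * 2.6 = 3.77
lambda_2 * g_2 = 0.65 * 0.23 = 0.1495
lambda_3 * g_3 = 5.79 * 1.31 = 7.5849
Total violation = 3.77 + 0.1495 + 7.5849 = 11.5044


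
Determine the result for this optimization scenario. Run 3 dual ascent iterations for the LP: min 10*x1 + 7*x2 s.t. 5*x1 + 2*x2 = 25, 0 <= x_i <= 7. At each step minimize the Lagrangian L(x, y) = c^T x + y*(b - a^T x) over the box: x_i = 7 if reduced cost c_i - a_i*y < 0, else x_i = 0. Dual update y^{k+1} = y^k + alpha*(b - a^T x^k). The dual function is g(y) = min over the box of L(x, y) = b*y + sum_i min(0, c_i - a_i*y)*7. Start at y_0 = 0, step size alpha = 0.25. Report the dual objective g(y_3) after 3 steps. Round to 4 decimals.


Dual ascent for LP: min 10*x1 + 7*x2, 5*x1 + 2*x2 = 25, 0 <= x_i <= 7
Step 1: y^k = 0.0, reduced costs: (10.0, 7.0)
  x^k = (0.0, 0.0), subgradient = b - a^T x = 25.0
  y^{k+1} = 0.0 + 0.25*25.0 = 6.25
Step 2: y^k = 6.25, reduced costs: (-21.25, -5.5)
  x^k = (7.0, 7.0), subgradient = b - a^T x = -24.0
  y^{k+1} = 6.25 + 0.25*-24.0 = 0.25
Step 3: y^k = 0.25, reduced costs: (8.75, 6.5)
  x^k = (0.0, 0.0), subgradient = b - a^T x = 25.0
  y^{k+1} = 0.25 + 0.25*25.0 = 6.5
Dual objective at y_3 = 6.5: reduced costs (-22.5, -6.0), box minimizer x = (7.0, 7.0)
g(y_3) = b*y + (c1 - a1*y)*x1 + (c2 - a2*y)*x2 = 25*6.5 + (-22.5)*7.0 + (-6.0)*7.0 = 162.5 - 157.5 - 42.0 = -37.0


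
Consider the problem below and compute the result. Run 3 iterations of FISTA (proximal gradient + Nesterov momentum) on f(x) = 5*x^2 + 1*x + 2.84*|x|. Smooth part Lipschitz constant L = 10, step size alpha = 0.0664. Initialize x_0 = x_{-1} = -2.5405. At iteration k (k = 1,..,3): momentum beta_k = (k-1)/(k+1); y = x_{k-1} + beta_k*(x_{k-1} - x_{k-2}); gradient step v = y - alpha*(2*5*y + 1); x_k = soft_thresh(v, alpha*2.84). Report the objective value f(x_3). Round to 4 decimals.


FISTA on f(x) = 5*x^2 + 1*x + 2.84*|x|
L = 10, alpha = 0.0664
Iteration 1: beta = 0.0, y = -2.5405 + 0.0*(-2.5405 + 2.5405) = -2.5405
  grad(y) = -24.405, v = y - alpha*grad = -0.92
  prox(v) = soft_thresh(-0.92, 0.1886) = -0.7314
Iteration 2: beta = 0.3333, y = -0.7314 + 0.3333*(-0.7314 + 2.5405) = -0.1284
  grad(y) = -0.2841, v = y - alpha*grad = -0.1095
  prox(v) = soft_thresh(-0.1095, 0.1886) = 0.0
Iteration 3: beta = 0.5, y = 0.0 + 0.5*(0.0 + 0.7314) = 0.3657
  grad(y) = 4.6572, v = y - alpha*grad = 0.0565
  prox(v) = soft_thresh(0.0565, 0.1886) = 0.0
f(x_3) = 5*0.0^2 + 1*0.0 + 2.84*|0.0| = 0.0


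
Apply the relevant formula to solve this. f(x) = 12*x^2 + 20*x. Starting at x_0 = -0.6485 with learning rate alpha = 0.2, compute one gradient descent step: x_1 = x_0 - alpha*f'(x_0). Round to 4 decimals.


We compute the gradient at x_0 and apply the update.
f'(x) = 24*x + 20
f'(-0.6485) = 24*-0.6485 + 20 = 4.436
x_1 = -0.6485 - 0.2*4.436 = -1.5357


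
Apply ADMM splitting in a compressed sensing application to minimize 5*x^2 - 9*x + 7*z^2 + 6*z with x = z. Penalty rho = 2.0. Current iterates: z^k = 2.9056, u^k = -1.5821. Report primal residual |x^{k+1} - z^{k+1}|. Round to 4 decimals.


ADMM iteration with rho = 2.0, z^k = 2.9056, u^k = -1.5821
Step 1: x-update.
Minimize 5*x^2 - 9*x + (2.0/2)*(x - 2.9056 - 1.5821)^2
FOC: (2*5 + 2.0)*x = 9 + 2.0*(2.9056 + 1.5821)
x^{k+1} = 1.498
Step 2: z-update.
Minimize 7*z^2 + 6*z + (2.0/2)*(1.498 - z - 1.5821)^2
FOC: (2*7 + 2.0)*z = -6 + 2.0*(1.498 - 1.5821)
z^{k+1} = -0.3855
Step 3: u-update.
u^{k+1} = -1.5821 + 1.498 + 0.3855 = 0.3014
Step 4: Primal residual = |1.498 + 0.3855| = 1.8835


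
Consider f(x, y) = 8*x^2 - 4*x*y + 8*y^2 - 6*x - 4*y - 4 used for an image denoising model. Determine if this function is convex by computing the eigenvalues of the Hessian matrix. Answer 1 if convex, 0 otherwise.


The Hessian of f(x,y) = 8*x^2 - 4*x*y + 8*y^2 - 6*x - 4*y - 4 is:
H = [[16, -4], [-4, 16]]
Trace = 16 + 16 = 32
Determinant = 16*16 - (-4)^2 = 240
Discriminant = (32)^2 - 4*240 = 64.0
Eigenvalues: lambda_1 = 12.0, lambda_2 = 20.0
The function is convex.

1


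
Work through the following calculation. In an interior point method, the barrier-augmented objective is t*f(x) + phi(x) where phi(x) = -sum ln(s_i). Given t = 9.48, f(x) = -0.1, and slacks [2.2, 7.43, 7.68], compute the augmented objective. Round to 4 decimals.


Step 1: Compute log-barrier.
ln values: [0.7885, 2.0055, 2.0386]
phi = -(0.7885 + 2.0055 + 2.0386) = -4.8326
Step 2: Compute augmented objective.
t*f(x) = 9.48*-0.1 = -0.948
Total = -0.948 - 4.8326 = -5.7806


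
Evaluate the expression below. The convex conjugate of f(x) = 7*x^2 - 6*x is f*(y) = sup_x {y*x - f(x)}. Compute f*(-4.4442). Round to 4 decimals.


f*(y) = sup_x {y*x - a*x^2 - b*x} = sup_x {(y-b)*x - a*x^2}
FOC: (y - b) - 2a*x = 0 => x* = (y - b)/(2a)
x* = (-4.4442 + 6)/(2*7) = 0.1111
f*(-4.4442) = (y-b)^2/(4a) = (-4.4442 + 6)^2/(4*7)
= 2.4205/28 = 0.0864


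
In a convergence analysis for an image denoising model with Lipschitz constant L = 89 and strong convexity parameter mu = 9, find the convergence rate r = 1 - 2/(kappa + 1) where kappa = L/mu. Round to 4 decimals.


Step 1: Compute the condition number.
kappa = L/mu = 89/9 = 9.8889
Step 2: Compute the convergence rate.
r = 1 - 2/(kappa + 1) = 1 - 2*mu/(L + mu) = (L - mu)/(L + mu) = 80/98 = 0.8163


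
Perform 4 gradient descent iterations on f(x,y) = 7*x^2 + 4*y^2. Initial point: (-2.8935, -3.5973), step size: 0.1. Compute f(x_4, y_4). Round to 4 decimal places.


Gradient descent on f(x,y) = 7*x^2 + 4*y^2.
Starting point: (-2.8935, -3.5973), alpha = 0.1
Step 1: grad_x = 2*7*-2.8935 = -40.509, grad_y = 2*4*-3.5973 = -28.7784
  x_1 = -2.8935 - 0.1*-40.509 = 1.1574
  y_1 = -3.5973 - 0.1*-28.7784 = -0.7195
Step 2: grad_x = 2*7*1.1574 = 16.2036, grad_y = 2*4*-0.7195 = -5.7557
  x_2 = 1.1574 - 0.1*16.2036 = -0.463
  y_2 = -0.7195 - 0.1*-5.7557 = -0.1439
Step 3: grad_x = 2*7*-0.463 = -6.4814, grad_y = 2*4*-0.1439 = -1.1511
  x_3 = -0.463 - 0.1*-6.4814 = 0.1852
  y_3 = -0.1439 - 0.1*-1.1511 = -0.0288
Step 4: grad_x = 2*7*0.1852 = 2.5926, grad_y = 2*4*-0.0288 = -0.2302
  x_4 = 0.1852 - 0.1*2.5926 = -0.0741
  y_4 = -0.0288 - 0.1*-0.2302 = -0.0058
f(-0.0741, -0.0058) = 7*(-0.0741)^2 + 4*(-0.0058)^2 = 0.0385


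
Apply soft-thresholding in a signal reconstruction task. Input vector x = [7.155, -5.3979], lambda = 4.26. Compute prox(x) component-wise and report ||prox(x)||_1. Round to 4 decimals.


Soft-thresholding with lambda = 4.26:
prox(7.155) = sign(7.155)*max(|7.155| - 4.26, 0) = 2.895
prox(-5.3979) = sign(-5.3979)*max(|-5.3979| - 4.26, 0) = -1.1379
prox(x) = [2.895, -1.1379]
||prox(x)||_1 = 2.895 + 1.1379 = 4.0329


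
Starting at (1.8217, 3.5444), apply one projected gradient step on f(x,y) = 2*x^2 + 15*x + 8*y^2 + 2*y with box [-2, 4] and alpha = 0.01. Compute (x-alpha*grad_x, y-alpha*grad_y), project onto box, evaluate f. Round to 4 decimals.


Step 1: Compute gradient at (1.8217, 3.5444).
grad_x = 2*2*1.8217 + 15 = 22.2868
grad_y = 2*8*3.5444 + 2 = 58.7104
Step 2: Gradient step.
x_raw = 1.8217 - 0.01*22.2868 = 1.5988
y_raw = 3.5444 - 0.01*58.7104 = 2.9573
Step 3: Project onto [-2, 4].
x_proj = clip(1.5988) = 1.5988
y_proj = clip(2.9573) = 2.9573
Step 4: Evaluate f.
f(1.5988, 2.9573) = 104.9744


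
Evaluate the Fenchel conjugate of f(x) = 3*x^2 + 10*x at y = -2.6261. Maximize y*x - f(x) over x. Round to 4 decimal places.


f*(y) = sup_x {y*x - a*x^2 - b*x} = sup_x {(y-b)*x - a*x^2}
FOC: (y - b) - 2a*x = 0 => x* = (y - b)/(2a)
x* = (-2.6261 - 10)/(2*3) = -2.1044
f*(-2.6261) = (y-b)^2/(4a) = (-2.6261 - 10)^2/(4*3)
= 159.4184/12 = 13.2849


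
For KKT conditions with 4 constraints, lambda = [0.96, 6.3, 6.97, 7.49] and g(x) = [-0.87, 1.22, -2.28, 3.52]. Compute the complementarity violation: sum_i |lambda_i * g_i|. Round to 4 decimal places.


KKT complementary slackness check:
lambda_1 * g_1 = 0.96 * -0.87 = -0.8352
lambda_2 * g_2 = 6.3 * 1.22 = 7.686
lambda_3 * g_3 = 6.97 * -2.28 = -15.8916
lambda_4 * g_4 = 7.49 * 3.52 = 26.3648
Total violation = 0.8352 + 7.686 + 15.8916 + 26.3648 = 50.7776


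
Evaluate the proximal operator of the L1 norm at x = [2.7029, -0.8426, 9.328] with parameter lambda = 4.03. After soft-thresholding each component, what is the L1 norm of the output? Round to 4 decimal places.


Soft-thresholding with lambda = 4.03:
prox(2.7029) = sign(2.7029)*max(|2.7029| - 4.03, 0) = 0.0
prox(-0.8426) = sign(-0.8426)*max(|-0.8426| - 4.03, 0) = 0.0
prox(9.328) = sign(9.328)*max(|9.328| - 4.03, 0) = 5.298
prox(x) = [0.0, 0.0, 5.298]
||prox(x)||_1 = 0.0 + 0.0 + 5.298 = 5.298


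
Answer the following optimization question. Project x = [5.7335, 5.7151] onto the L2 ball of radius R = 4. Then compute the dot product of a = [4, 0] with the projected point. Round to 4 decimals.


Step 1: Compute ||x|| (intermediates to 6 decimals).
||x|| = sqrt(5.7335^2 + 5.7151^2) = 8.095393
Step 2: Project.
Since ||x|| > R, scale = R/||x|| = 4/8.095393 = 0.494108, proj(x) = scale * x
proj(x) = [2.832968, 2.823877]
Step 3: Dot product.
a^T * proj(x) = 4*2.832968 + 0*2.823877 = 11.3319


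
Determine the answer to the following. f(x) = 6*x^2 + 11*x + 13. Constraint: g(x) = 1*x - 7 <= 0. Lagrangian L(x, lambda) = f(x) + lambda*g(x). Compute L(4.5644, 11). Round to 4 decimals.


Step 1: Evaluate f(x).
f(4.5644) = 6*4.5644^2 + 11*4.5644 + 13 = 188.2109
Step 2: Evaluate g(x).
g(4.5644) = 1*4.5644 - 7 = -2.4356
Step 3: Compute Lagrangian.
L = 188.2109 + 11*-2.4356 = 161.4193


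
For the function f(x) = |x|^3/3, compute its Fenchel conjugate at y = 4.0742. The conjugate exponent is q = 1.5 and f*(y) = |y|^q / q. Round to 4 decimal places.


The conjugate exponent q satisfies 1/p + 1/q = 1.
p = 3, so q = 3/(3 - 1) = 1.5
|y|^q = 4.0742^1.5 = 8.2236
f*(4.0742) = 8.2236 / 1.5 = 5.4824


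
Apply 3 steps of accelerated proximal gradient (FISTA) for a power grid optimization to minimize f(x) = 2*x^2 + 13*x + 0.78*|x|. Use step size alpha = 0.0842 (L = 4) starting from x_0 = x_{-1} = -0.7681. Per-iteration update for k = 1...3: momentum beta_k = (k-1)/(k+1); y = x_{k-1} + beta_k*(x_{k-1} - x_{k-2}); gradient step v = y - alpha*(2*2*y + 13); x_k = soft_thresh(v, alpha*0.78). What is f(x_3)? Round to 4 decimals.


FISTA on f(x) = 2*x^2 + 13*x + 0.78*|x|
L = 4, alpha = 0.0842
Iteration 1: beta = 0.0, y = -0.7681 + 0.0*(-0.7681 + 0.7681) = -0.7681
  grad(y) = 9.9276, v = y - alpha*grad = -1.604
  prox(v) = soft_thresh(-1.604, 0.0657) = -1.5383
Iteration 2: beta = 0.3333, y = -1.5383 + 0.3333*(-1.5383 + 0.7681) = -1.7951
  grad(y) = 5.8197, v = y - alpha*grad = -2.2851
  prox(v) = soft_thresh(-2.2851, 0.0657) = -2.2194
Iteration 3: beta = 0.5, y = -2.2194 + 0.5*(-2.2194 + 1.5383) = -2.56
  grad(y) = 2.7602, v = y - alpha*grad = -2.7924
  prox(v) = soft_thresh(-2.7924, 0.0657) = -2.7267
f(x_3) = 2*(-2.7267)^2 + 13*(-2.7267) + 0.78*|-2.7267| = -18.4505


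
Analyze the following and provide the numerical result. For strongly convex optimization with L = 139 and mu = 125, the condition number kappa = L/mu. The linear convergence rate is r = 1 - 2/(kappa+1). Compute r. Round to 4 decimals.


Step 1: Compute the condition number.
kappa = L/mu = 139/125 = 1.112
Step 2: Compute the convergence rate.
r = 1 - 2/(kappa + 1) = 1 - 2*mu/(L + mu) = (L - mu)/(L + mu) = 14/264 = 0.053


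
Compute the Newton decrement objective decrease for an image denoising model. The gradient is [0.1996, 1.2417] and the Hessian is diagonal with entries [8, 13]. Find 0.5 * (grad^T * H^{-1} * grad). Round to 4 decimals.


Step 1: H is diagonal, so H^(-1) * g = [0.025, 0.0955].
Step 2: g^T H^(-1) g = sum_i g_i^2 / H_ii
  = (0.1996)^2/8 + (1.2417)^2/13
  = 0.005 + 0.1186 = 0.1236
Step 3: Objective decrease = 0.5 * g^T H^(-1) g = 0.0618


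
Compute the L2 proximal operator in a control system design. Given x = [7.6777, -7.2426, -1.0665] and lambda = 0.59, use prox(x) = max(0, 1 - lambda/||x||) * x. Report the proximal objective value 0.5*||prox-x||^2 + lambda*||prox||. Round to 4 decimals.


Step 1: Compute ||x||.
||x|| = 10.6085
Step 2: Compute scaling factor.
scale = max(0, 1 - 0.59/10.6085) = 0.9444
Step 3: prox(x) = [7.2507, -6.8398, -1.0072]
||prox(x)|| = 10.0185
Step 4: Proximal objective.
0.5*||prox-x||^2 = 0.1741
lambda*||prox|| = 5.9109
Total = 6.085


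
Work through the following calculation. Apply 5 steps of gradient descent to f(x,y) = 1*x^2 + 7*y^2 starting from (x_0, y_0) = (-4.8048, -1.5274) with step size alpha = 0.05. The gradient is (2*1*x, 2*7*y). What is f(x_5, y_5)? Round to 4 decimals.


Gradient descent on f(x,y) = 1*x^2 + 7*y^2.
Starting point: (-4.8048, -1.5274), alpha = 0.05
Step 1: grad_x = 2*1*-4.8048 = -9.6096, grad_y = 2*7*-1.5274 = -21.3836
  x_1 = -4.8048 - 0.05*-9.6096 = -4.3243
  y_1 = -1.5274 - 0.05*-21.3836 = -0.4582
Step 2: grad_x = 2*1*-4.3243 = -8.6486, grad_y = 2*7*-0.4582 = -6.4151
  x_2 = -4.3243 - 0.05*-8.6486 = -3.8919
  y_2 = -0.4582 - 0.05*-6.4151 = -0.1375
Step 3: grad_x = 2*1*-3.8919 = -7.7838, grad_y = 2*7*-0.1375 = -1.9245
  x_3 = -3.8919 - 0.05*-7.7838 = -3.5027
  y_3 = -0.1375 - 0.05*-1.9245 = -0.0412
Step 4: grad_x = 2*1*-3.5027 = -7.0054, grad_y = 2*7*-0.0412 = -0.5774
  x_4 = -3.5027 - 0.05*-7.0054 = -3.1524
  y_4 = -0.0412 - 0.05*-0.5774 = -0.0124
Step 5: grad_x = 2*1*-3.1524 = -6.3049, grad_y = 2*7*-0.0124 = -0.1732
  x_5 = -3.1524 - 0.05*-6.3049 = -2.8372
  y_5 = -0.0124 - 0.05*-0.1732 = -0.0037
f(-2.8372, -0.0037) = 1*(-2.8372)^2 + 7*(-0.0037)^2 = 8.0497


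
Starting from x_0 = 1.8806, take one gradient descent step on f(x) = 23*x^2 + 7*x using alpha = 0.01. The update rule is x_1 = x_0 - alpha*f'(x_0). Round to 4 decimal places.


We compute the gradient at x_0 and apply the update.
f'(x) = 46*x + 7
f'(1.8806) = 46*1.8806 + 7 = 93.5076
x_1 = 1.8806 - 0.01*93.5076 = 0.9455


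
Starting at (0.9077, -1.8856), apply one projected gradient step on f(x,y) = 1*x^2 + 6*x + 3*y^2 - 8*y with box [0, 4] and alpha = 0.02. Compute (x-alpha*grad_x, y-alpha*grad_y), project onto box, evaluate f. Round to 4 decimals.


Step 1: Compute gradient at (0.9077, -1.8856).
grad_x = 2*1*0.9077 + 6 = 7.8154
grad_y = 2*3*-1.8856 - 8 = -19.3136
Step 2: Gradient step.
x_raw = 0.9077 - 0.02*7.8154 = 0.7514
y_raw = -1.8856 - 0.02*-19.3136 = -1.4993
Step 3: Project onto [0, 4].
x_proj = clip(0.7514) = 0.7514
y_proj = clip(-1.4993) = 0.0
Step 4: Evaluate f.
f(0.7514, 0.0) = 5.0729


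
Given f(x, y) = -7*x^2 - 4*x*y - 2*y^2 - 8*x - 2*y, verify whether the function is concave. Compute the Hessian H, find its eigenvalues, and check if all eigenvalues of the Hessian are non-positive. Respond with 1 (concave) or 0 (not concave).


The Hessian of f(x,y) = -7*x^2 - 4*x*y - 2*y^2 - 8*x - 2*y is:
H = [[-14, -4], [-4, -4]]
Trace = -14 - 4 = -18
Determinant = -14*-4 - (-4)^2 = 40
Discriminant = (-18)^2 - 4*40 = 164.0
Eigenvalues: lambda_1 = -15.4031, lambda_2 = -2.5969
The function is concave.

1


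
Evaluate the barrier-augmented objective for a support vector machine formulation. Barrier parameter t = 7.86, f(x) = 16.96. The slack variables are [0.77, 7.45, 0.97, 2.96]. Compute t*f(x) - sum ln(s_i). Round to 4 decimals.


Step 1: Compute log-barrier.
ln values: [-0.2614, 2.0082, -0.0305, 1.0852]
phi = -(-0.2614 + 2.0082 - 0.0305 + 1.0852) = -2.8016
Step 2: Compute augmented objective.
t*f(x) = 7.86*16.96 = 133.3056
Total = 133.3056 - 2.8016 = 130.504


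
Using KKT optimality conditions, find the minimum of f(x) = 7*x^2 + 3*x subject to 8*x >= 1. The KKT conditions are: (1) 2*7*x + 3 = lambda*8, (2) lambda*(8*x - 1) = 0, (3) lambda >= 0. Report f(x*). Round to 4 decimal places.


Step 1: Try lambda = 0 (constraint inactive).
x_unc = -3/(2*7) = -0.2143
Check: 8*-0.2143 = -1.7144 < 1 -- violated!
Step 2: Constraint must be active: 8*x = 1
x* = 1/8 = 0.125
lambda = (2*7*0.125 + 3)/8 = 0.5938
Step 3: Compute optimal value.
f(x*) = 7*0.125^2 + 3*0.125 = 0.4844


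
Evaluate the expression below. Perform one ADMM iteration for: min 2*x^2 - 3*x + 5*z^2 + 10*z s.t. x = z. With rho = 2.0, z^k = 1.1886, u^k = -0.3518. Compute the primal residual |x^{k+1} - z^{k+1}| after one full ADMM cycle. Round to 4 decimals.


ADMM iteration with rho = 2.0, z^k = 1.1886, u^k = -0.3518
Step 1: x-update.
Minimize 2*x^2 - 3*x + (2.0/2)*(x - 1.1886 - 0.3518)^2
FOC: (2*2 + 2.0)*x = 3 + 2.0*(1.1886 + 0.3518)
x^{k+1} = 1.0135
Step 2: z-update.
Minimize 5*z^2 + 10*z + (2.0/2)*(1.0135 - z - 0.3518)^2
FOC: (2*5 + 2.0)*z = -10 + 2.0*(1.0135 - 0.3518)
z^{k+1} = -0.7231
Step 3: u-update.
u^{k+1} = -0.3518 + 1.0135 + 0.7231 = 1.3847
Step 4: Primal residual = |1.0135 + 0.7231| = 1.7365


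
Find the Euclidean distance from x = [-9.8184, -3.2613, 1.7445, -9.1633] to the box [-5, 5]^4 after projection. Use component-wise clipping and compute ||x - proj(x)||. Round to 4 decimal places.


Project each component onto [-5, 5].
clip(-9.8184) = -5.0, clip(-3.2613) = -3.2613, clip(1.7445) = 1.7445, clip(-9.1633) = -5.0
Projection = [-5.0, -3.2613, 1.7445, -5.0]
Squared diffs: [23.217, 0.0, 0.0, 17.3331]
Distance = sqrt(40.5501) = 6.3679
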